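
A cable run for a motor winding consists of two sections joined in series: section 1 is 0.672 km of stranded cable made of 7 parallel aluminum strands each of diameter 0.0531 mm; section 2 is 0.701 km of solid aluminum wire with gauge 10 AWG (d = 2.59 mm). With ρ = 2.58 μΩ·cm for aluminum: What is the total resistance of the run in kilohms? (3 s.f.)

1.12 kΩ

ρ = 2.58 μΩ·cm = 2.58×10^-8 Ω·m
Section 1: A_strand = π(2.6550e-05)² = 2.215e-09 m²; R₁ = ρL/(N·A_s) = (2.58×10^-8)(672)/(7×2.215e-09) = 1118 Ω
Section 2: A = π(2.59/2 mm)² = π(1.2950e-03 m)² = 5.269e-06 m²
R₂ = (2.58×10^-8)(701)/(5.269e-06) = 3.433 Ω
R = R₁ + R₂ = 1.12 kΩ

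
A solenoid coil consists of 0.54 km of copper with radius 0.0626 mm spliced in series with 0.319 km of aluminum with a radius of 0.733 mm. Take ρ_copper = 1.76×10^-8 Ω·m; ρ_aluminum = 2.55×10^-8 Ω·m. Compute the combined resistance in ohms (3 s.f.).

Segment 1: A = πr² = π(6.2600e-05 m)² = 1.231e-08 m²
R₁ = ρL/A = (1.76×10^-8)(540)/(1.231e-08) = 772 Ω
Segment 2: A = πr² = π(7.3300e-04 m)² = 1.688e-06 m²
R₂ = (2.55×10^-8)(319)/(1.688e-06) = 4.819 Ω
R = R₁ + R₂ = 777 Ω

777 Ω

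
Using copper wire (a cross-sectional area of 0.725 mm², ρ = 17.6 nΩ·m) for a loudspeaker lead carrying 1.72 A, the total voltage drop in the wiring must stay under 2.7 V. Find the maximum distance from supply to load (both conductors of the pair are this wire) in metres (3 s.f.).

ρ = 17.6 nΩ·m = 1.76×10^-8 Ω·m
A = 0.725 mm² = 7.250e-07 m²
L_max = V_max·A/(2·ρI) = (2.7)(7.250e-07)/(2×1.76×10^-8×1.72) = 32.3 m

32.3 m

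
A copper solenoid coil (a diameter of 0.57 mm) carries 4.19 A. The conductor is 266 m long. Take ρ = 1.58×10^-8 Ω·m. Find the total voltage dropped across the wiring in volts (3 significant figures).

A = π(d/2)² = π(2.8500e-04 m)² = 2.552e-07 m²
R = ρL/A = (1.58×10^-8)(266)/(2.552e-07) = 16.47 Ω
V = IR = 4.19 × 16.47 = 69.0 V

69.0 V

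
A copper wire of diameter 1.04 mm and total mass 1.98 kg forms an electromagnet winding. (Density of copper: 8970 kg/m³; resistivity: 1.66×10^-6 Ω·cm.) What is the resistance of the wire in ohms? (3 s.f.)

5.08 Ω

ρ = 1.66×10^-6 Ω·cm = 1.66×10^-8 Ω·m
A = π(d/2)² = π(5.2000e-04 m)² = 8.4949e-07 m²
L = m/(density·A) = 1.98/(8970×8.4949e-07) = 259.8 m
R = ρL/A = (1.66×10^-8)(259.8)/(8.4949e-07) = 5.08 Ω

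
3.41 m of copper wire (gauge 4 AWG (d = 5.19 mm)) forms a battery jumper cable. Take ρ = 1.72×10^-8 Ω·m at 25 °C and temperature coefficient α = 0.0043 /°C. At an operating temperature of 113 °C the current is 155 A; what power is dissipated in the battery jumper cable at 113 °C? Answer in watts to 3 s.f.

91.8 W

A = π(5.19/2 mm)² = π(2.5950e-03 m)² = 2.116e-05 m²
R₍25₎ = ρL/A = (1.72×10^-8)(3.41)/(2.116e-05) = 0.002772 Ω
R₍113₎ = R₍25₎(1 + αΔT) = 0.002772 × (1 + 0.0043×88) = 0.003821 Ω
P = I²R = (155)² × 0.003821 = 91.8 W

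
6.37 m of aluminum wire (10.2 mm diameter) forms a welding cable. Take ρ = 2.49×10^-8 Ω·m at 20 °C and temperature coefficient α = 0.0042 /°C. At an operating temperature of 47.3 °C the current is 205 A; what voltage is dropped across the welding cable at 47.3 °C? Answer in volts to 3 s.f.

0.444 V

A = π(d/2)² = π(5.1000e-03 m)² = 8.171e-05 m²
R₍20₎ = ρL/A = (2.49×10^-8)(6.37)/(8.171e-05) = 0.001941 Ω
R₍47.3₎ = R₍20₎(1 + αΔT) = 0.001941 × (1 + 0.0042×27.3) = 0.002164 Ω
V = IR = 205 × 0.002164 = 0.444 V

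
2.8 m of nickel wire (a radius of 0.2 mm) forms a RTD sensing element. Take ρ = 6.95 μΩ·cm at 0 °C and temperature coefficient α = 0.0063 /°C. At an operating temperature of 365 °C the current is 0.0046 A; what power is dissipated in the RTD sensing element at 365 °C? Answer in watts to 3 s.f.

1.08×10^-4 W

ρ = 6.95 μΩ·cm = 6.95×10^-8 Ω·m
A = πr² = π(2.0000e-04 m)² = 1.257e-07 m²
R₍0₎ = ρL/A = (6.95×10^-8)(2.8)/(1.257e-07) = 1.549 Ω
R₍365₎ = R₍0₎(1 + αΔT) = 1.549 × (1 + 0.0063×365) = 5.11 Ω
P = I²R = (0.0046)² × 5.11 = 1.08×10^-4 W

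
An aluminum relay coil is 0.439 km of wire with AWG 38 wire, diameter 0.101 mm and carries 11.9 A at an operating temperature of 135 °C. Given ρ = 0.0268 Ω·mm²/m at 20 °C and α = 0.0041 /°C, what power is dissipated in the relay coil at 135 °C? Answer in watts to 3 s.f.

ρ = 0.0268 Ω·mm²/m = 2.68×10^-8 Ω·m
A = π(0.101/2 mm)² = π(5.0500e-05 m)² = 8.012e-09 m²
R₍20₎ = ρL/A = (2.68×10^-8)(439)/(8.012e-09) = 1468 Ω
R₍135₎ = R₍20₎(1 + αΔT) = 1468 × (1 + 0.0041×115) = 2161 Ω
P = I²R = (11.9)² × 2161 = 3.06×10^5 W

3.06×10^5 W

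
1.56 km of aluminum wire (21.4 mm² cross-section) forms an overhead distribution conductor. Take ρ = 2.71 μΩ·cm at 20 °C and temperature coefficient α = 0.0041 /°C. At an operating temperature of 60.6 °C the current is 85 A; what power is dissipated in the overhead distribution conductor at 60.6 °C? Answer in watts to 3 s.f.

16600 W

ρ = 2.71 μΩ·cm = 2.71×10^-8 Ω·m
A = 21.4 mm² = 2.140e-05 m²
R₍20₎ = ρL/A = (2.71×10^-8)(1560)/(2.140e-05) = 1.976 Ω
R₍60.6₎ = R₍20₎(1 + αΔT) = 1.976 × (1 + 0.0041×40.6) = 2.304 Ω
P = I²R = (85)² × 2.304 = 16600 W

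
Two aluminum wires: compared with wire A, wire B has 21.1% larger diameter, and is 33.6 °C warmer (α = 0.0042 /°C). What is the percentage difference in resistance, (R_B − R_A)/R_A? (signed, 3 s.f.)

-22.2%

R ∝ ρL/d² with ρ ∝ (1+αΔT), so R_B/R_A = (1 + 21.1/100)⁻² × (1 + 0.0042×33.6)
= 0.6819 × 1.141 = 0.7781
(R_B − R_A)/R_A = 0.7781 − 1 = -22.2%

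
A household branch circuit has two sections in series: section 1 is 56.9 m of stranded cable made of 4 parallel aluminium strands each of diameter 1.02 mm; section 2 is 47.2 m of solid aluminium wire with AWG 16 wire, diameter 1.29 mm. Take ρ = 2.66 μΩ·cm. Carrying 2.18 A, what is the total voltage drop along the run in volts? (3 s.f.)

3.10 V

ρ = 2.66 μΩ·cm = 2.66×10^-8 Ω·m
Section 1: A_strand = π(5.1000e-04)² = 8.171e-07 m²; R₁ = ρL/(N·A_s) = (2.66×10^-8)(56.9)/(4×8.171e-07) = 0.4631 Ω
Section 2: A = π(1.29/2 mm)² = π(6.4500e-04 m)² = 1.307e-06 m²
R₂ = (2.66×10^-8)(47.2)/(1.307e-06) = 0.9606 Ω
R = R₁ + R₂ = 1.424 Ω
V = IR = 2.18 × 1.424 = 3.10 V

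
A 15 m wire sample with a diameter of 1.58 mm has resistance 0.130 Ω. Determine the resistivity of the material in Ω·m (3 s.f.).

A = π(d/2)² = π(7.9000e-04 m)² = 1.961e-06 m²
ρ = RA/L = (0.13)(1.961e-06)/(15) = 1.70×10^-8 Ω·m

1.70×10^-8 Ω·m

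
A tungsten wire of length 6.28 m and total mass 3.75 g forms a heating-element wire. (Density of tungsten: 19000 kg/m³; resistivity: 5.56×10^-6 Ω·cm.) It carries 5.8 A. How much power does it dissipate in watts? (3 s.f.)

374 W

ρ = 5.56×10^-6 Ω·cm = 5.56×10^-8 Ω·m
A = m/(density·L) = 0.00375/(19000×6.28) = 3.1428e-08 m²
R = ρL/A = (5.56×10^-8)(6.28)/(3.1428e-08) = 11.11 Ω
P = I²R = (5.8)² × 11.11 = 374 W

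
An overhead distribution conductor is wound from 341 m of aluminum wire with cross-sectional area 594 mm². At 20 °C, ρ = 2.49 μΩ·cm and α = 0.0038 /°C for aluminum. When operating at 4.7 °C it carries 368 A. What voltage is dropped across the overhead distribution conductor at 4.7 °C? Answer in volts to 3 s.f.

ρ = 2.49 μΩ·cm = 2.49×10^-8 Ω·m
A = 594 mm² = 5.940e-04 m²
R₍20₎ = ρL/A = (2.49×10^-8)(341)/(5.940e-04) = 0.01429 Ω
R₍4.7₎ = R₍20₎(1 + αΔT) = 0.01429 × (1 + 0.0038×-15.3) = 0.01346 Ω
V = IR = 368 × 0.01346 = 4.95 V

4.95 V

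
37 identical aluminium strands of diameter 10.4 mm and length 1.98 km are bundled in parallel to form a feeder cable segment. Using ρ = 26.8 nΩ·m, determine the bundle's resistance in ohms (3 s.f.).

ρ = 26.8 nΩ·m = 2.68×10^-8 Ω·m
A_strand = π(5.2000e-03 m)² = 8.495e-05 m²
R_strand = ρL/A = (2.68×10^-8)(1980)/(8.495e-05) = 0.6247 Ω
R_total = R_strand/N = 0.6247/37 = 0.0169 Ω

0.0169 Ω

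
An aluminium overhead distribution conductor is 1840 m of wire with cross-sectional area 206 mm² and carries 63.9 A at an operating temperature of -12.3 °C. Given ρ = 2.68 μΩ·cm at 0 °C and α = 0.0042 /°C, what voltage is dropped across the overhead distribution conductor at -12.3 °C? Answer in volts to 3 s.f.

14.5 V

ρ = 2.68 μΩ·cm = 2.68×10^-8 Ω·m
A = 206 mm² = 2.060e-04 m²
R₍0₎ = ρL/A = (2.68×10^-8)(1840)/(2.060e-04) = 0.2394 Ω
R₍-12.3₎ = R₍0₎(1 + αΔT) = 0.2394 × (1 + 0.0042×-12.3) = 0.227 Ω
V = IR = 63.9 × 0.227 = 14.5 V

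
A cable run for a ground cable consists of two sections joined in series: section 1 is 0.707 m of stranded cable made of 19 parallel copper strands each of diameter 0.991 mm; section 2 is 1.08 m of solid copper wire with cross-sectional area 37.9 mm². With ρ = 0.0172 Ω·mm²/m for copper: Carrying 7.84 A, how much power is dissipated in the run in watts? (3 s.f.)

0.0811 W

ρ = 0.0172 Ω·mm²/m = 1.72×10^-8 Ω·m
Section 1: A_strand = π(4.9550e-04)² = 7.713e-07 m²; R₁ = ρL/(N·A_s) = (1.72×10^-8)(0.707)/(19×7.713e-07) = 8.298×10^-4 Ω
Section 2: A = 37.9 mm² = 3.790e-05 m²
R₂ = (1.72×10^-8)(1.08)/(3.790e-05) = 4.901×10^-4 Ω
R = R₁ + R₂ = 0.00132 Ω
P = I²R = (7.84)² × 0.00132 = 0.0811 W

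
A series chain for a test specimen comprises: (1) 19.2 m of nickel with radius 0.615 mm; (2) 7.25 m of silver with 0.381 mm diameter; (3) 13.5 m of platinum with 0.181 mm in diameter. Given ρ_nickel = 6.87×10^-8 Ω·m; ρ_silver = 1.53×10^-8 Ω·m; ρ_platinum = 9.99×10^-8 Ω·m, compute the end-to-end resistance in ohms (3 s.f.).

54.5 Ω

Seg 1: A = πr² = π(6.1500e-04 m)² = 1.188e-06 m²
R_1 = (6.87×10^-8)(19.2)/(1.188e-06) = 1.11 Ω
Seg 2: A = π(d/2)² = π(1.9050e-04 m)² = 1.140e-07 m²
R_2 = (1.53×10^-8)(7.25)/(1.140e-07) = 0.9729 Ω
Seg 3: A = π(d/2)² = π(9.0500e-05 m)² = 2.573e-08 m²
R_3 = (9.99×10^-8)(13.5)/(2.573e-08) = 52.41 Ω
R_total = R_1 + R_2 + R_3 = 54.5 Ω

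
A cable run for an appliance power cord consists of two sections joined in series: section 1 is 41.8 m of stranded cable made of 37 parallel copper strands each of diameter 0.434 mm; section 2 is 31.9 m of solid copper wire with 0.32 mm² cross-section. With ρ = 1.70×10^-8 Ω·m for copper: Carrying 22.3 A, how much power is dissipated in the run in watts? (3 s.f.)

907 W

Section 1: A_strand = π(2.1700e-04)² = 1.479e-07 m²; R₁ = ρL/(N·A_s) = (1.70×10^-8)(41.8)/(37×1.479e-07) = 0.1298 Ω
Section 2: A = 0.32 mm² = 3.200e-07 m²
R₂ = (1.70×10^-8)(31.9)/(3.200e-07) = 1.695 Ω
R = R₁ + R₂ = 1.825 Ω
P = I²R = (22.3)² × 1.825 = 907 W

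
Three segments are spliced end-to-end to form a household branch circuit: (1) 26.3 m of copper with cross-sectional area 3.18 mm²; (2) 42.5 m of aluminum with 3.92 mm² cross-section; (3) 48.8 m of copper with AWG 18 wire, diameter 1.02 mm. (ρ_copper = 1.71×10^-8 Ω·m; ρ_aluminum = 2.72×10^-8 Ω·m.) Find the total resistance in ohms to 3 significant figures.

Seg 1: A = 3.18 mm² = 3.180e-06 m²
R_1 = (1.71×10^-8)(26.3)/(3.180e-06) = 0.1414 Ω
Seg 2: A = 3.92 mm² = 3.920e-06 m²
R_2 = (2.72×10^-8)(42.5)/(3.920e-06) = 0.2949 Ω
Seg 3: A = π(1.02/2 mm)² = π(5.1000e-04 m)² = 8.171e-07 m²
R_3 = (1.71×10^-8)(48.8)/(8.171e-07) = 1.021 Ω
R_total = R_1 + R_2 + R_3 = 1.46 Ω

1.46 Ω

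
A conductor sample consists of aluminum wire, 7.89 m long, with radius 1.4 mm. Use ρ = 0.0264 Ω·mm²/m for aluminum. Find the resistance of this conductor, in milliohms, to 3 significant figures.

ρ = 0.0264 Ω·mm²/m = 2.64×10^-8 Ω·m
A = πr² = π(1.4000e-03 m)² = 6.158e-06 m²
R = ρL/A = (2.64×10^-8)(7.89 m)/(6.158e-06 m²) = 33.8 mΩ

33.8 mΩ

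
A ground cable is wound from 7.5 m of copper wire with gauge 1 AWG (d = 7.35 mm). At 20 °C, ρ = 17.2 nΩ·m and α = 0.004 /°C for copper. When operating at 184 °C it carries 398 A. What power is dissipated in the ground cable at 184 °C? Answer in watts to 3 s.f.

798 W

ρ = 17.2 nΩ·m = 1.72×10^-8 Ω·m
A = π(7.35/2 mm)² = π(3.6750e-03 m)² = 4.243e-05 m²
R₍20₎ = ρL/A = (1.72×10^-8)(7.5)/(4.243e-05) = 0.00304 Ω
R₍184₎ = R₍20₎(1 + αΔT) = 0.00304 × (1 + 0.004×164) = 0.005035 Ω
P = I²R = (398)² × 0.005035 = 798 W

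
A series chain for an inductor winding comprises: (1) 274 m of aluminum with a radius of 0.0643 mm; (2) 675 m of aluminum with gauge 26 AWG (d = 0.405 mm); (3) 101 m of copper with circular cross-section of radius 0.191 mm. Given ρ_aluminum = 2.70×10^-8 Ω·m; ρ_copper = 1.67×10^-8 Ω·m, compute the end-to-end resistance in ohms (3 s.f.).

726 Ω

Seg 1: A = πr² = π(6.4300e-05 m)² = 1.299e-08 m²
R_1 = (2.70×10^-8)(274)/(1.299e-08) = 569.6 Ω
Seg 2: A = π(0.405/2 mm)² = π(2.0250e-04 m)² = 1.288e-07 m²
R_2 = (2.70×10^-8)(675)/(1.288e-07) = 141.5 Ω
Seg 3: A = πr² = π(1.9100e-04 m)² = 1.146e-07 m²
R_3 = (1.67×10^-8)(101)/(1.146e-07) = 14.72 Ω
R_total = R_1 + R_2 + R_3 = 726 Ω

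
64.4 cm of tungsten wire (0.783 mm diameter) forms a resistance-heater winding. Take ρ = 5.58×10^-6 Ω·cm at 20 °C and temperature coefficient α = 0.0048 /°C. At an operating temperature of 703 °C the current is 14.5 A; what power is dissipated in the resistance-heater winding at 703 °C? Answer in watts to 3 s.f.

67.1 W

ρ = 5.58×10^-6 Ω·cm = 5.58×10^-8 Ω·m
A = π(d/2)² = π(3.9150e-04 m)² = 4.815e-07 m²
R₍20₎ = ρL/A = (5.58×10^-8)(0.644)/(4.815e-07) = 0.07463 Ω
R₍703₎ = R₍20₎(1 + αΔT) = 0.07463 × (1 + 0.0048×683) = 0.3193 Ω
P = I²R = (14.5)² × 0.3193 = 67.1 W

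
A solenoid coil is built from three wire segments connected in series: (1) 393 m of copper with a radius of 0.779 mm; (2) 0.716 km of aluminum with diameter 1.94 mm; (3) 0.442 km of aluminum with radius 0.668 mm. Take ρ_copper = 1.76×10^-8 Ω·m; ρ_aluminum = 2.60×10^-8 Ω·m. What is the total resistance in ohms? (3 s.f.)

Seg 1: A = πr² = π(7.7900e-04 m)² = 1.906e-06 m²
R_1 = (1.76×10^-8)(393)/(1.906e-06) = 3.628 Ω
Seg 2: A = π(d/2)² = π(9.7000e-04 m)² = 2.956e-06 m²
R_2 = (2.60×10^-8)(716)/(2.956e-06) = 6.298 Ω
Seg 3: A = πr² = π(6.6800e-04 m)² = 1.402e-06 m²
R_3 = (2.60×10^-8)(442)/(1.402e-06) = 8.198 Ω
R_total = R_1 + R_2 + R_3 = 18.1 Ω

18.1 Ω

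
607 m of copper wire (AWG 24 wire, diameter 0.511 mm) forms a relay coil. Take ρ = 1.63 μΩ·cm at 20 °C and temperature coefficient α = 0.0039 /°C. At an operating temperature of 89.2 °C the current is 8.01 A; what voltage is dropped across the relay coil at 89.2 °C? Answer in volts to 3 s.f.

ρ = 1.63 μΩ·cm = 1.63×10^-8 Ω·m
A = π(0.511/2 mm)² = π(2.5550e-04 m)² = 2.051e-07 m²
R₍20₎ = ρL/A = (1.63×10^-8)(607)/(2.051e-07) = 48.24 Ω
R₍89.2₎ = R₍20₎(1 + αΔT) = 48.24 × (1 + 0.0039×69.2) = 61.26 Ω
V = IR = 8.01 × 61.26 = 491 V

491 V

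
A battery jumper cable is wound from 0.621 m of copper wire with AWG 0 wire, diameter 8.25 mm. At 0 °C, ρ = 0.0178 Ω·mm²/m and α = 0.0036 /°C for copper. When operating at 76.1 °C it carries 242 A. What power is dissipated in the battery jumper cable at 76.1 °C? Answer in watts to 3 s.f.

15.4 W

ρ = 0.0178 Ω·mm²/m = 1.78×10^-8 Ω·m
A = π(8.25/2 mm)² = π(4.1250e-03 m)² = 5.346e-05 m²
R₍0₎ = ρL/A = (1.78×10^-8)(0.621)/(5.346e-05) = 2.068×10^-4 Ω
R₍76.1₎ = R₍0₎(1 + αΔT) = 2.068×10^-4 × (1 + 0.0036×76.1) = 2.634×10^-4 Ω
P = I²R = (242)² × 2.634×10^-4 = 15.4 W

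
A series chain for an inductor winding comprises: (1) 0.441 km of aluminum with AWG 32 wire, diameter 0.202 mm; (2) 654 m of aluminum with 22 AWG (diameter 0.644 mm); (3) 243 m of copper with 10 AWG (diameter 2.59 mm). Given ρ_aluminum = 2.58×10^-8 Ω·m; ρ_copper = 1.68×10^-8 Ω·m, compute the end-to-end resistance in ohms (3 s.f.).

Seg 1: A = π(0.202/2 mm)² = π(1.0100e-04 m)² = 3.205e-08 m²
R_1 = (2.58×10^-8)(441)/(3.205e-08) = 355 Ω
Seg 2: A = π(0.644/2 mm)² = π(3.2200e-04 m)² = 3.257e-07 m²
R_2 = (2.58×10^-8)(654)/(3.257e-07) = 51.8 Ω
Seg 3: A = π(2.59/2 mm)² = π(1.2950e-03 m)² = 5.269e-06 m²
R_3 = (1.68×10^-8)(243)/(5.269e-06) = 0.7749 Ω
R_total = R_1 + R_2 + R_3 = 408 Ω

408 Ω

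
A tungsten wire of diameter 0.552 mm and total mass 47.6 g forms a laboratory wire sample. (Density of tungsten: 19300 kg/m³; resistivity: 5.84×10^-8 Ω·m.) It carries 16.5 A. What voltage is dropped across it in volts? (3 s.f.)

41.5 V

A = π(d/2)² = π(2.7600e-04 m)² = 2.3931e-07 m²
L = m/(density·A) = 0.0476/(19300×2.3931e-07) = 10.31 m
R = ρL/A = (5.84×10^-8)(10.31)/(2.3931e-07) = 2.515 Ω
V = IR = 16.5 × 2.515 = 41.5 V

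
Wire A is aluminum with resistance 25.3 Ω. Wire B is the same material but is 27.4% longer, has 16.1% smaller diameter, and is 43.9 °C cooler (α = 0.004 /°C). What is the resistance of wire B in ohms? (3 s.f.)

37.7 Ω

R ∝ ρL/d² with ρ ∝ (1+αΔT), so R_B/R_A = (1 + 27.4/100) × (1 − 16.1/100)⁻² × (1 − 0.004×43.9)
= 1.274 × 1.421 × 0.8244 = 1.492
R_B = 1.492 × 25.3 = 37.7 Ω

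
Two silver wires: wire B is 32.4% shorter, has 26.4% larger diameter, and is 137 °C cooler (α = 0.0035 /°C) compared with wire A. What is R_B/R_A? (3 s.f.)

0.220

R ∝ ρL/d² with ρ ∝ (1+αΔT), so R_B/R_A = (1 − 32.4/100) × (1 + 26.4/100)⁻² × (1 − 0.0035×137)
= 0.676 × 0.6259 × 0.5205 = 0.220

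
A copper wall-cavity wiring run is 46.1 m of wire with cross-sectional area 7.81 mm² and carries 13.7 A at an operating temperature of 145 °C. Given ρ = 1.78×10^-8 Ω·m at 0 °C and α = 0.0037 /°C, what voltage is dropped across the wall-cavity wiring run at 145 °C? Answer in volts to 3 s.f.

2.21 V

A = 7.81 mm² = 7.810e-06 m²
R₍0₎ = ρL/A = (1.78×10^-8)(46.1)/(7.810e-06) = 0.1051 Ω
R₍145₎ = R₍0₎(1 + αΔT) = 0.1051 × (1 + 0.0037×145) = 0.1614 Ω
V = IR = 13.7 × 0.1614 = 2.21 V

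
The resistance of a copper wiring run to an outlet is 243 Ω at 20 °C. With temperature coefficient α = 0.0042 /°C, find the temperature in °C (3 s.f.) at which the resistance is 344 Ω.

R = R₀(1 + α(T − T₀)) ⇒ T = T₀ + (R/R₀ − 1)/α
T = 20 + (344/243 − 1)/0.0042 = 20 + (0.4156)/0.0042 = 119 °C

119 °C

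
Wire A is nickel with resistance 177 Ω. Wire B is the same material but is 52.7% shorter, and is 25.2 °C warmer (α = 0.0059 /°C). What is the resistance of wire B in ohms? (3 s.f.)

R ∝ ρL/d² with ρ ∝ (1+αΔT), so R_B/R_A = (1 − 52.7/100) × (1 + 0.0059×25.2)
= 0.473 × 1.149 = 0.5433
R_B = 0.5433 × 177 = 96.2 Ω

96.2 Ω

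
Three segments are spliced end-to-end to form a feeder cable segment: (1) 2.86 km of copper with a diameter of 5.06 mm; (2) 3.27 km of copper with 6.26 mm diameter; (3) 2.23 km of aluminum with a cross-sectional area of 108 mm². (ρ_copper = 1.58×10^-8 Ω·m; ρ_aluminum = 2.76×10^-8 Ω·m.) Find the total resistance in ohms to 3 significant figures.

4.50 Ω

Seg 1: A = π(d/2)² = π(2.5300e-03 m)² = 2.011e-05 m²
R_1 = (1.58×10^-8)(2860)/(2.011e-05) = 2.247 Ω
Seg 2: A = π(d/2)² = π(3.1300e-03 m)² = 3.078e-05 m²
R_2 = (1.58×10^-8)(3270)/(3.078e-05) = 1.679 Ω
Seg 3: A = 108 mm² = 1.080e-04 m²
R_3 = (2.76×10^-8)(2230)/(1.080e-04) = 0.5699 Ω
R_total = R_1 + R_2 + R_3 = 4.50 Ω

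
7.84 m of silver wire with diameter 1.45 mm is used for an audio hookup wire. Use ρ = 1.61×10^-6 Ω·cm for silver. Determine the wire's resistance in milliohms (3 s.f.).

ρ = 1.61×10^-6 Ω·cm = 1.61×10^-8 Ω·m
A = π(d/2)² = π(7.2500e-04 m)² = 1.651e-06 m²
R = ρL/A = (1.61×10^-8)(7.84 m)/(1.651e-06 m²) = 76.4 mΩ

76.4 mΩ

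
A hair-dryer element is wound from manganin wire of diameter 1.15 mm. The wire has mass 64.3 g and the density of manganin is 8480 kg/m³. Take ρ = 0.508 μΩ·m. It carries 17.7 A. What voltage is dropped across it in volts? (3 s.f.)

ρ = 0.508 μΩ·m = 5.08×10^-7 Ω·m
A = π(d/2)² = π(5.7500e-04 m)² = 1.0387e-06 m²
L = m/(density·A) = 0.0643/(8480×1.0387e-06) = 7.3 m
R = ρL/A = (5.08×10^-7)(7.3)/(1.0387e-06) = 3.57 Ω
V = IR = 17.7 × 3.57 = 63.2 V

63.2 V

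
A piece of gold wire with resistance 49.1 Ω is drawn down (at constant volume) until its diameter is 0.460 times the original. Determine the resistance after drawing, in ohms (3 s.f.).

1100 Ω

Volume constant ⇒ L' = L/r² with r = 0.46. R' = ρL'/A' = ρ(L/r²)/(πr²d₀²/4) = R/r⁴.
R' = 22.33 × 49.1 = 1100 Ω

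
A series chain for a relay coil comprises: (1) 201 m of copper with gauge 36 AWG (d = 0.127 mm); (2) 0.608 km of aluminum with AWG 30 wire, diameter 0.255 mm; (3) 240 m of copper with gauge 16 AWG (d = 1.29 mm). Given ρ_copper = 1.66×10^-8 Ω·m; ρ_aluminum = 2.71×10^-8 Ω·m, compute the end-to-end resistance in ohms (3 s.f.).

Seg 1: A = π(0.127/2 mm)² = π(6.3500e-05 m)² = 1.267e-08 m²
R_1 = (1.66×10^-8)(201)/(1.267e-08) = 263.4 Ω
Seg 2: A = π(0.255/2 mm)² = π(1.2750e-04 m)² = 5.107e-08 m²
R_2 = (2.71×10^-8)(608)/(5.107e-08) = 322.6 Ω
Seg 3: A = π(1.29/2 mm)² = π(6.4500e-04 m)² = 1.307e-06 m²
R_3 = (1.66×10^-8)(240)/(1.307e-06) = 3.048 Ω
R_total = R_1 + R_2 + R_3 = 589 Ω

589 Ω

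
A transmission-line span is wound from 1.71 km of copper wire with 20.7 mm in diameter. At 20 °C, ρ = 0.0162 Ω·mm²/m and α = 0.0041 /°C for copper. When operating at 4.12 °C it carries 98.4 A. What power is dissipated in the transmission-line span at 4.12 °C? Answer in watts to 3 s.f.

745 W

ρ = 0.0162 Ω·mm²/m = 1.62×10^-8 Ω·m
A = π(d/2)² = π(1.0350e-02 m)² = 3.365e-04 m²
R₍20₎ = ρL/A = (1.62×10^-8)(1710)/(3.365e-04) = 0.08232 Ω
R₍4.12₎ = R₍20₎(1 + αΔT) = 0.08232 × (1 + 0.0041×-15.9) = 0.07696 Ω
P = I²R = (98.4)² × 0.07696 = 745 W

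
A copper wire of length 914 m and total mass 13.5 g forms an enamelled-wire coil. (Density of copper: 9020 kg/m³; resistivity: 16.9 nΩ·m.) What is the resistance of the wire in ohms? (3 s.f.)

9430 Ω

ρ = 16.9 nΩ·m = 1.69×10^-8 Ω·m
A = m/(density·L) = 0.0135/(9020×914) = 1.6375e-09 m²
R = ρL/A = (1.69×10^-8)(914)/(1.6375e-09) = 9430 Ω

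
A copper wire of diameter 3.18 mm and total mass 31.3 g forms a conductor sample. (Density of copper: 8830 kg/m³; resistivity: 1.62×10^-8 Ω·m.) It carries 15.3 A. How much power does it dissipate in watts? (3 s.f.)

A = π(d/2)² = π(1.5900e-03 m)² = 7.9423e-06 m²
L = m/(density·A) = 0.0313/(8830×7.9423e-06) = 0.4463 m
R = ρL/A = (1.62×10^-8)(0.4463)/(7.9423e-06) = 9.104×10^-4 Ω
P = I²R = (15.3)² × 9.104×10^-4 = 0.213 W

0.213 W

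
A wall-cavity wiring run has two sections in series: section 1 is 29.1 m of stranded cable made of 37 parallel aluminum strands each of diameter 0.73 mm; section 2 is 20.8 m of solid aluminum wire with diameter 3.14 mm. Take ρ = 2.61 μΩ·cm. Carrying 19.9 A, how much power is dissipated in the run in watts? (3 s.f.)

47.2 W

ρ = 2.61 μΩ·cm = 2.61×10^-8 Ω·m
Section 1: A_strand = π(3.6500e-04)² = 4.185e-07 m²; R₁ = ρL/(N·A_s) = (2.61×10^-8)(29.1)/(37×4.185e-07) = 0.04905 Ω
Section 2: A = π(d/2)² = π(1.5700e-03 m)² = 7.744e-06 m²
R₂ = (2.61×10^-8)(20.8)/(7.744e-06) = 0.07011 Ω
R = R₁ + R₂ = 0.1192 Ω
P = I²R = (19.9)² × 0.1192 = 47.2 W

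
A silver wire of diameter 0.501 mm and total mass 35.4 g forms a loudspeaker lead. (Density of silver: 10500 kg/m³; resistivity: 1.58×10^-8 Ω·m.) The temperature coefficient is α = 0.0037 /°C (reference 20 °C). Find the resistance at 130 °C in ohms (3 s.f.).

A = π(d/2)² = π(2.5050e-04 m)² = 1.9714e-07 m²
L = m/(density·A) = 0.0354/(10500×1.9714e-07) = 17.1 m
R = ρL/A = (1.58×10^-8)(17.1)/(1.9714e-07) = 1.371 Ω
R(130 °C) = 1.371 × (1 + 0.0037×110) = 1.93 Ω

1.93 Ω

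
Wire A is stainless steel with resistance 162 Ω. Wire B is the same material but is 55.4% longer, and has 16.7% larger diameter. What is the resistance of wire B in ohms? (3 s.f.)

185 Ω

R ∝ L/d², so R_B/R_A = (1 + 55.4/100) × (1 + 16.7/100)⁻²
= 1.554 × 0.7343 = 1.141
R_B = 1.141 × 162 = 185 Ω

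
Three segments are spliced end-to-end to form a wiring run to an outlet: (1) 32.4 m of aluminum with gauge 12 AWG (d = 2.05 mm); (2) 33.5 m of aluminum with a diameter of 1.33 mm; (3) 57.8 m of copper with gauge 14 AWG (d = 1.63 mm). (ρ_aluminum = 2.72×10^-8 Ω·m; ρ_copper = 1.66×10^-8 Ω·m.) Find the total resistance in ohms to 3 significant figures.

Seg 1: A = π(2.05/2 mm)² = π(1.0250e-03 m)² = 3.301e-06 m²
R_1 = (2.72×10^-8)(32.4)/(3.301e-06) = 0.267 Ω
Seg 2: A = π(d/2)² = π(6.6500e-04 m)² = 1.389e-06 m²
R_2 = (2.72×10^-8)(33.5)/(1.389e-06) = 0.6559 Ω
Seg 3: A = π(1.63/2 mm)² = π(8.1500e-04 m)² = 2.087e-06 m²
R_3 = (1.66×10^-8)(57.8)/(2.087e-06) = 0.4598 Ω
R_total = R_1 + R_2 + R_3 = 1.38 Ω

1.38 Ω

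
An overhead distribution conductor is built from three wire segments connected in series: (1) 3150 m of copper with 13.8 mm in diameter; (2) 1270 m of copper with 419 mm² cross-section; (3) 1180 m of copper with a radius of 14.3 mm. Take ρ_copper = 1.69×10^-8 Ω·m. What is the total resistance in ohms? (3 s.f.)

0.438 Ω

Seg 1: A = π(d/2)² = π(6.9000e-03 m)² = 1.496e-04 m²
R_1 = (1.69×10^-8)(3150)/(1.496e-04) = 0.3559 Ω
Seg 2: A = 419 mm² = 4.190e-04 m²
R_2 = (1.69×10^-8)(1270)/(4.190e-04) = 0.05122 Ω
Seg 3: A = πr² = π(1.4300e-02 m)² = 6.424e-04 m²
R_3 = (1.69×10^-8)(1180)/(6.424e-04) = 0.03104 Ω
R_total = R_1 + R_2 + R_3 = 0.438 Ω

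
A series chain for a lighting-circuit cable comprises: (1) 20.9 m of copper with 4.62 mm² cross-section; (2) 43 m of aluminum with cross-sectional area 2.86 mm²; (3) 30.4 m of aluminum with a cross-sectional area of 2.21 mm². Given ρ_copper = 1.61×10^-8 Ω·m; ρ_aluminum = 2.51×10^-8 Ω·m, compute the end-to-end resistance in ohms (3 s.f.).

0.795 Ω

Seg 1: A = 4.62 mm² = 4.620e-06 m²
R_1 = (1.61×10^-8)(20.9)/(4.620e-06) = 0.07283 Ω
Seg 2: A = 2.86 mm² = 2.860e-06 m²
R_2 = (2.51×10^-8)(43)/(2.860e-06) = 0.3774 Ω
Seg 3: A = 2.21 mm² = 2.210e-06 m²
R_3 = (2.51×10^-8)(30.4)/(2.210e-06) = 0.3453 Ω
R_total = R_1 + R_2 + R_3 = 0.795 Ω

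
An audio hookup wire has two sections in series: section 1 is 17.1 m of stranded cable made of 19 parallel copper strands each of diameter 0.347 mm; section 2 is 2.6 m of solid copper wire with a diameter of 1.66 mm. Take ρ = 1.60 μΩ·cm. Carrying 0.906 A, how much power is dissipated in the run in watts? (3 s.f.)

0.141 W

ρ = 1.60 μΩ·cm = 1.60×10^-8 Ω·m
Section 1: A_strand = π(1.7350e-04)² = 9.457e-08 m²; R₁ = ρL/(N·A_s) = (1.60×10^-8)(17.1)/(19×9.457e-08) = 0.1523 Ω
Section 2: A = π(d/2)² = π(8.3000e-04 m)² = 2.164e-06 m²
R₂ = (1.60×10^-8)(2.6)/(2.164e-06) = 0.01922 Ω
R = R₁ + R₂ = 0.1715 Ω
P = I²R = (0.906)² × 0.1715 = 0.141 W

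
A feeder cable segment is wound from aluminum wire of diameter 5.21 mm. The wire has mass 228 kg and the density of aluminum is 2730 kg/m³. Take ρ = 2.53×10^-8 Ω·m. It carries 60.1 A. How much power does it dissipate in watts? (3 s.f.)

16800 W

A = π(d/2)² = π(2.6050e-03 m)² = 2.1319e-05 m²
L = m/(density·A) = 228/(2730×2.1319e-05) = 3917 m
R = ρL/A = (2.53×10^-8)(3917)/(2.1319e-05) = 4.649 Ω
P = I²R = (60.1)² × 4.649 = 16800 W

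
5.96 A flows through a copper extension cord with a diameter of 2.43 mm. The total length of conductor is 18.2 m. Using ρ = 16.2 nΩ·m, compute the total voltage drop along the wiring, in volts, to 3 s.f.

0.379 V

ρ = 16.2 nΩ·m = 1.62×10^-8 Ω·m
A = π(d/2)² = π(1.2150e-03 m)² = 4.638e-06 m²
R = ρL/A = (1.62×10^-8)(18.2)/(4.638e-06) = 0.06357 Ω
V = IR = 5.96 × 0.06357 = 0.379 V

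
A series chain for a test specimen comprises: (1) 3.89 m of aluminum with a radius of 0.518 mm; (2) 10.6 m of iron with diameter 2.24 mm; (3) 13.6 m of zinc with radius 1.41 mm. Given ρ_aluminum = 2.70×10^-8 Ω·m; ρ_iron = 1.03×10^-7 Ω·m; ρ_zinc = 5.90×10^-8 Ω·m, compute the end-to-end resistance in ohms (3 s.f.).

0.530 Ω

Seg 1: A = πr² = π(5.1800e-04 m)² = 8.430e-07 m²
R_1 = (2.70×10^-8)(3.89)/(8.430e-07) = 0.1246 Ω
Seg 2: A = π(d/2)² = π(1.1200e-03 m)² = 3.941e-06 m²
R_2 = (1.03×10^-7)(10.6)/(3.941e-06) = 0.277 Ω
Seg 3: A = πr² = π(1.4100e-03 m)² = 6.246e-06 m²
R_3 = (5.90×10^-8)(13.6)/(6.246e-06) = 0.1285 Ω
R_total = R_1 + R_2 + R_3 = 0.530 Ω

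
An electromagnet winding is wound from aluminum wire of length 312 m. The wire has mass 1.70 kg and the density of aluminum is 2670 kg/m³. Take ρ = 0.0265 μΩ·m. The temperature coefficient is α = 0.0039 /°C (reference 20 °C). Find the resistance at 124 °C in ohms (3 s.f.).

ρ = 0.0265 μΩ·m = 2.65×10^-8 Ω·m
A = m/(density·L) = 1.7/(2670×312) = 2.0407e-06 m²
R = ρL/A = (2.65×10^-8)(312)/(2.0407e-06) = 4.052 Ω
R(124 °C) = 4.052 × (1 + 0.0039×104) = 5.69 Ω

5.69 Ω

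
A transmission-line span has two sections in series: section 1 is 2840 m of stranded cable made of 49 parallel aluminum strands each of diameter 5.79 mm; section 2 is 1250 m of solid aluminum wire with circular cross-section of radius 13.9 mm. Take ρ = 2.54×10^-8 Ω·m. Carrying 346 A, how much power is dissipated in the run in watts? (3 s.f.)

13000 W

Section 1: A_strand = π(2.8950e-03)² = 2.633e-05 m²; R₁ = ρL/(N·A_s) = (2.54×10^-8)(2840)/(49×2.633e-05) = 0.05591 Ω
Section 2: A = πr² = π(1.3900e-02 m)² = 6.070e-04 m²
R₂ = (2.54×10^-8)(1250)/(6.070e-04) = 0.05231 Ω
R = R₁ + R₂ = 0.1082 Ω
P = I²R = (346)² × 0.1082 = 13000 W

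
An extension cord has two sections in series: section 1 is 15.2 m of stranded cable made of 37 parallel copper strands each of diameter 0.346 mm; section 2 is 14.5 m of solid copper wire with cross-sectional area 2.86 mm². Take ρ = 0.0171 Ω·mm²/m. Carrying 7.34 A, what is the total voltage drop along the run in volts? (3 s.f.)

1.18 V

ρ = 0.0171 Ω·mm²/m = 1.71×10^-8 Ω·m
Section 1: A_strand = π(1.7300e-04)² = 9.402e-08 m²; R₁ = ρL/(N·A_s) = (1.71×10^-8)(15.2)/(37×9.402e-08) = 0.07471 Ω
Section 2: A = 2.86 mm² = 2.860e-06 m²
R₂ = (1.71×10^-8)(14.5)/(2.860e-06) = 0.0867 Ω
R = R₁ + R₂ = 0.1614 Ω
V = IR = 7.34 × 0.1614 = 1.18 V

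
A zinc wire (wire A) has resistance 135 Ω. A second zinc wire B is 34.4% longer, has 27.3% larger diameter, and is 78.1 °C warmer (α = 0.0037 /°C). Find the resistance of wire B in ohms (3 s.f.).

144 Ω

R ∝ ρL/d² with ρ ∝ (1+αΔT), so R_B/R_A = (1 + 34.4/100) × (1 + 27.3/100)⁻² × (1 + 0.0037×78.1)
= 1.344 × 0.6171 × 1.289 = 1.069
R_B = 1.069 × 135 = 144 Ω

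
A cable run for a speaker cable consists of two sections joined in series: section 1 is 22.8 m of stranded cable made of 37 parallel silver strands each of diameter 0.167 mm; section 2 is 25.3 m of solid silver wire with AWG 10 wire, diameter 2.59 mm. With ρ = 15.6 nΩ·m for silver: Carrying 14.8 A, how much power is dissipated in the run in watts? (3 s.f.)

113 W

ρ = 15.6 nΩ·m = 1.56×10^-8 Ω·m
Section 1: A_strand = π(8.3500e-05)² = 2.190e-08 m²; R₁ = ρL/(N·A_s) = (1.56×10^-8)(22.8)/(37×2.190e-08) = 0.4389 Ω
Section 2: A = π(2.59/2 mm)² = π(1.2950e-03 m)² = 5.269e-06 m²
R₂ = (1.56×10^-8)(25.3)/(5.269e-06) = 0.07491 Ω
R = R₁ + R₂ = 0.5138 Ω
P = I²R = (14.8)² × 0.5138 = 113 W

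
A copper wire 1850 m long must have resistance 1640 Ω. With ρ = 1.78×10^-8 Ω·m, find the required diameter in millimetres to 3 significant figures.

A = ρL/R = (1.78×10^-8)(1850)/(1640) = 2.008e-08 m²
d = 2√(A/π) = 1.599e-04 m = 0.160 mm

0.160 mm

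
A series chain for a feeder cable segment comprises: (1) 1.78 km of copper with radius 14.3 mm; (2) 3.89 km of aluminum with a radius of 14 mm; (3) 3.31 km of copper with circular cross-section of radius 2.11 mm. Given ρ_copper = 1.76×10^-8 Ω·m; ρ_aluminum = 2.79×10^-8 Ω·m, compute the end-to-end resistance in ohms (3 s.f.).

4.39 Ω

Seg 1: A = πr² = π(1.4300e-02 m)² = 6.424e-04 m²
R_1 = (1.76×10^-8)(1780)/(6.424e-04) = 0.04877 Ω
Seg 2: A = πr² = π(1.4000e-02 m)² = 6.158e-04 m²
R_2 = (2.79×10^-8)(3890)/(6.158e-04) = 0.1763 Ω
Seg 3: A = πr² = π(2.1100e-03 m)² = 1.399e-05 m²
R_3 = (1.76×10^-8)(3310)/(1.399e-05) = 4.165 Ω
R_total = R_1 + R_2 + R_3 = 4.39 Ω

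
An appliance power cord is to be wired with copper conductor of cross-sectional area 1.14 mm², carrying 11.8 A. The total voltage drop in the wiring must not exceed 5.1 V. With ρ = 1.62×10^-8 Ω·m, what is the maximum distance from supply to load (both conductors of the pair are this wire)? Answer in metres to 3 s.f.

A = 1.14 mm² = 1.140e-06 m²
L_max = V_max·A/(2·ρI) = (5.1)(1.140e-06)/(2×1.62×10^-8×11.8) = 15.2 m

15.2 m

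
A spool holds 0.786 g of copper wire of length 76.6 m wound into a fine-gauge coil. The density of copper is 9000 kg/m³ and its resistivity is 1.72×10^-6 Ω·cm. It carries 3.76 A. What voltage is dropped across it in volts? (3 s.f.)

ρ = 1.72×10^-6 Ω·cm = 1.72×10^-8 Ω·m
A = m/(density·L) = 7.860×10^-4/(9000×76.6) = 1.1401e-09 m²
R = ρL/A = (1.72×10^-8)(76.6)/(1.1401e-09) = 1156 Ω
V = IR = 3.76 × 1156 = 4350 V

4350 V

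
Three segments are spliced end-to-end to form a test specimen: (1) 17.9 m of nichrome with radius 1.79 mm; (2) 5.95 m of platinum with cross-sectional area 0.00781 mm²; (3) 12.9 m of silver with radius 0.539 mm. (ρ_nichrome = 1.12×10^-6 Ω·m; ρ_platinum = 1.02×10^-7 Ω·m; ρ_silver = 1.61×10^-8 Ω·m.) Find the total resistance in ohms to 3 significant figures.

Seg 1: A = πr² = π(1.7900e-03 m)² = 1.007e-05 m²
R_1 = (1.12×10^-6)(17.9)/(1.007e-05) = 1.992 Ω
Seg 2: A = 0.00781 mm² = 7.810e-09 m²
R_2 = (1.02×10^-7)(5.95)/(7.810e-09) = 77.71 Ω
Seg 3: A = πr² = π(5.3900e-04 m)² = 9.127e-07 m²
R_3 = (1.61×10^-8)(12.9)/(9.127e-07) = 0.2276 Ω
R_total = R_1 + R_2 + R_3 = 79.9 Ω

79.9 Ω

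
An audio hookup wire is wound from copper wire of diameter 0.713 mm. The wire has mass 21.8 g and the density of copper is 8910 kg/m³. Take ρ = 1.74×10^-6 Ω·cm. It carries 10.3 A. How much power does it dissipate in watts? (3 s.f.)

ρ = 1.74×10^-6 Ω·cm = 1.74×10^-8 Ω·m
A = π(d/2)² = π(3.5650e-04 m)² = 3.9927e-07 m²
L = m/(density·A) = 0.0218/(8910×3.9927e-07) = 6.128 m
R = ρL/A = (1.74×10^-8)(6.128)/(3.9927e-07) = 0.267 Ω
P = I²R = (10.3)² × 0.267 = 28.3 W

28.3 W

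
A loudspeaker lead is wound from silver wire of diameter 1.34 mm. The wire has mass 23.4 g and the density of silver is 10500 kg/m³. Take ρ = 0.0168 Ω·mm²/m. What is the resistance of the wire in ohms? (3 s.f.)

0.0188 Ω

ρ = 0.0168 Ω·mm²/m = 1.68×10^-8 Ω·m
A = π(d/2)² = π(6.7000e-04 m)² = 1.4103e-06 m²
L = m/(density·A) = 0.0234/(10500×1.4103e-06) = 1.58 m
R = ρL/A = (1.68×10^-8)(1.58)/(1.4103e-06) = 0.0188 Ω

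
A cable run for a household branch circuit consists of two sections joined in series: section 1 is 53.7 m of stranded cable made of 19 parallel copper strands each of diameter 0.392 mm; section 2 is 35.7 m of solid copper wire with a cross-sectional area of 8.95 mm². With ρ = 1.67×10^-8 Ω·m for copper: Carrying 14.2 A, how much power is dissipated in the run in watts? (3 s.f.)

92.3 W

Section 1: A_strand = π(1.9600e-04)² = 1.207e-07 m²; R₁ = ρL/(N·A_s) = (1.67×10^-8)(53.7)/(19×1.207e-07) = 0.3911 Ω
Section 2: A = 8.95 mm² = 8.950e-06 m²
R₂ = (1.67×10^-8)(35.7)/(8.950e-06) = 0.06661 Ω
R = R₁ + R₂ = 0.4577 Ω
P = I²R = (14.2)² × 0.4577 = 92.3 W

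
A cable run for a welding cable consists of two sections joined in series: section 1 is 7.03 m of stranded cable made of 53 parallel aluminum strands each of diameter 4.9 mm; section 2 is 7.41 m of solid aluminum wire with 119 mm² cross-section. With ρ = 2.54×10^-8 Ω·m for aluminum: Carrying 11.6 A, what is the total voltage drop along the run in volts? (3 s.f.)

Section 1: A_strand = π(2.4500e-03)² = 1.886e-05 m²; R₁ = ρL/(N·A_s) = (2.54×10^-8)(7.03)/(53×1.886e-05) = 1.787×10^-4 Ω
Section 2: A = 119 mm² = 1.190e-04 m²
R₂ = (2.54×10^-8)(7.41)/(1.190e-04) = 0.001582 Ω
R = R₁ + R₂ = 0.00176 Ω
V = IR = 11.6 × 0.00176 = 0.0204 V

0.0204 V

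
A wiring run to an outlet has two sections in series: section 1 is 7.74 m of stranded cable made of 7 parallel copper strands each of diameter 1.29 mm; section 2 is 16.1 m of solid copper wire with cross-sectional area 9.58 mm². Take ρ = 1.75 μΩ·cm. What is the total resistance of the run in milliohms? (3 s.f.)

ρ = 1.75 μΩ·cm = 1.75×10^-8 Ω·m
Section 1: A_strand = π(6.4500e-04)² = 1.307e-06 m²; R₁ = ρL/(N·A_s) = (1.75×10^-8)(7.74)/(7×1.307e-06) = 0.01481 Ω
Section 2: A = 9.58 mm² = 9.580e-06 m²
R₂ = (1.75×10^-8)(16.1)/(9.580e-06) = 0.02941 Ω
R = R₁ + R₂ = 44.2 mΩ

44.2 mΩ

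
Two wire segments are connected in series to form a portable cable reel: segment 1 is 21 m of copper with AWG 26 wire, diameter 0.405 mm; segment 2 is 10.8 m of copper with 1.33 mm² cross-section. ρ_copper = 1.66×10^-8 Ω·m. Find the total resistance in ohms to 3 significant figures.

Segment 1: A = π(0.405/2 mm)² = π(2.0250e-04 m)² = 1.288e-07 m²
R₁ = ρL/A = (1.66×10^-8)(21)/(1.288e-07) = 2.706 Ω
Segment 2: A = 1.33 mm² = 1.330e-06 m²
R₂ = (1.66×10^-8)(10.8)/(1.330e-06) = 0.1348 Ω
R = R₁ + R₂ = 2.84 Ω

2.84 Ω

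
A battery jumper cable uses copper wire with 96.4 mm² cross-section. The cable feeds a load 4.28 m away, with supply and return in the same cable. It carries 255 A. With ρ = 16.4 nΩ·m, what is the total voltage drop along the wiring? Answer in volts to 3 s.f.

ρ = 16.4 nΩ·m = 1.64×10^-8 Ω·m
A = 96.4 mm² = 9.640e-05 m²
Total conductor length (both ways) L = 2 × 4.28 = 8.56 m
R = ρL/A = (1.64×10^-8)(8.56)/(9.640e-05) = 0.001456 Ω
V = IR = 255 × 0.001456 = 0.371 V

0.371 V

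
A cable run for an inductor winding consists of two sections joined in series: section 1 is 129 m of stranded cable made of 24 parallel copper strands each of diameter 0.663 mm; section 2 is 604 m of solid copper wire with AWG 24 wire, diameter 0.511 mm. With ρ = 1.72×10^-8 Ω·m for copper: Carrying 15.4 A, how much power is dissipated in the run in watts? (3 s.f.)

12100 W

Section 1: A_strand = π(3.3150e-04)² = 3.452e-07 m²; R₁ = ρL/(N·A_s) = (1.72×10^-8)(129)/(24×3.452e-07) = 0.2678 Ω
Section 2: A = π(0.511/2 mm)² = π(2.5550e-04 m)² = 2.051e-07 m²
R₂ = (1.72×10^-8)(604)/(2.051e-07) = 50.66 Ω
R = R₁ + R₂ = 50.92 Ω
P = I²R = (15.4)² × 50.92 = 12100 W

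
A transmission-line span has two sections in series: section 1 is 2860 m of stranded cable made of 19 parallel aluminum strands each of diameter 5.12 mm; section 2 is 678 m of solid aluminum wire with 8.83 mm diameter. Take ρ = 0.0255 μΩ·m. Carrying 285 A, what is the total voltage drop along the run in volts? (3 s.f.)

134 V

ρ = 0.0255 μΩ·m = 2.55×10^-8 Ω·m
Section 1: A_strand = π(2.5600e-03)² = 2.059e-05 m²; R₁ = ρL/(N·A_s) = (2.55×10^-8)(2860)/(19×2.059e-05) = 0.1864 Ω
Section 2: A = π(d/2)² = π(4.4150e-03 m)² = 6.124e-05 m²
R₂ = (2.55×10^-8)(678)/(6.124e-05) = 0.2823 Ω
R = R₁ + R₂ = 0.4688 Ω
V = IR = 285 × 0.4688 = 134 V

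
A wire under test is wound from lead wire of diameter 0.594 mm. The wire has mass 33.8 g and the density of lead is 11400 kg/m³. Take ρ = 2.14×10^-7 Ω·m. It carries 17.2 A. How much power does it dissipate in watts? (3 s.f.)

A = π(d/2)² = π(2.9700e-04 m)² = 2.7712e-07 m²
L = m/(density·A) = 0.0338/(11400×2.7712e-07) = 10.7 m
R = ρL/A = (2.14×10^-7)(10.7)/(2.7712e-07) = 8.262 Ω
P = I²R = (17.2)² × 8.262 = 2440 W

2440 W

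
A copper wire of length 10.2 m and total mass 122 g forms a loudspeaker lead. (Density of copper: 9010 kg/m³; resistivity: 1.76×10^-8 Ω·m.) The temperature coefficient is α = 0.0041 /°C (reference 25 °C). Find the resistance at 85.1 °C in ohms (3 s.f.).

0.169 Ω

A = m/(density·L) = 0.122/(9010×10.2) = 1.3275e-06 m²
R = ρL/A = (1.76×10^-8)(10.2)/(1.3275e-06) = 0.1352 Ω
R(85.1 °C) = 0.1352 × (1 + 0.0041×60.1) = 0.169 Ω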